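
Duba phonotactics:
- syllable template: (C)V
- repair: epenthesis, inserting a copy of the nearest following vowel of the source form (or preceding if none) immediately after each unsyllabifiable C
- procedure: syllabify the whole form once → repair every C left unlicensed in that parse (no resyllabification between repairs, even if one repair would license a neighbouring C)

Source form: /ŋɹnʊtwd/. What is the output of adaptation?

Syllabifying with onset maximization leaves /ŋ/, /ɹ/, /t/, /w/, /d/ stranded (no codas are permitted; onsets are limited to one consonant).
Each unlicensed consonant becomes the onset of a new syllable: /ŋ/ → /ŋʊ/, /ɹ/ → /ɹʊ/, /t/ → /tʊ/, /w/ → /wʊ/, /d/ → /dʊ/.

ŋʊɹʊnʊtʊwʊdʊ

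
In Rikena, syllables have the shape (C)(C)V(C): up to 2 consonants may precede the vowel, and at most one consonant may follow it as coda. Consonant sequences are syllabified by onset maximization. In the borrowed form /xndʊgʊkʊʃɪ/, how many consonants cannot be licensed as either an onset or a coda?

1

Syllabifying with onset maximization leaves /x/ stranded (at most one coda consonant is licensed; onsets may contain at most 2 consonants).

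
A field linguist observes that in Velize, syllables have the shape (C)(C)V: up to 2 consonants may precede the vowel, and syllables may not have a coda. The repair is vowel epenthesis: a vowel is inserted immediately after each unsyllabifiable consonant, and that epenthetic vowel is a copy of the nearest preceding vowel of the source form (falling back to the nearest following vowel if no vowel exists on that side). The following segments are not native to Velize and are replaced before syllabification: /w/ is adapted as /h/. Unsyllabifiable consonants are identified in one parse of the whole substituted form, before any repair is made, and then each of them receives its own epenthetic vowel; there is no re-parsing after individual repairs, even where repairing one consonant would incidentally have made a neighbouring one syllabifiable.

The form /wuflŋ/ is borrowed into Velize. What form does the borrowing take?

hufuluŋu

Substitution: /w/ → /h/, giving /huflŋ/.
Under (C)(C)V, the unsyllabifiable consonants are /f/, /l/, /ŋ/ (no codas are permitted; onsets may contain at most 2 consonants).
Inserting the epenthetic vowel yields /f/ → /fu/, /l/ → /lu/, /ŋ/ → /ŋu/.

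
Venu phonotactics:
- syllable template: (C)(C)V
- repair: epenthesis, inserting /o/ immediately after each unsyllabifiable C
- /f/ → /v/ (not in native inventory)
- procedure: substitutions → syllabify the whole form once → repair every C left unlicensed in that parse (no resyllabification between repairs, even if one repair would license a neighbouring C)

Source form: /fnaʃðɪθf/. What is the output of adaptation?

Substitution: /f/ → /v/, giving /vnaʃðɪθv/.
Syllabifying with onset maximization leaves /θ/, /v/ stranded (no codas are permitted; onsets may contain at most 2 consonants).
Each unlicensed consonant becomes the onset of a new syllable: /θ/ → /θo/, /v/ → /vo/.

vnaʃðɪθovo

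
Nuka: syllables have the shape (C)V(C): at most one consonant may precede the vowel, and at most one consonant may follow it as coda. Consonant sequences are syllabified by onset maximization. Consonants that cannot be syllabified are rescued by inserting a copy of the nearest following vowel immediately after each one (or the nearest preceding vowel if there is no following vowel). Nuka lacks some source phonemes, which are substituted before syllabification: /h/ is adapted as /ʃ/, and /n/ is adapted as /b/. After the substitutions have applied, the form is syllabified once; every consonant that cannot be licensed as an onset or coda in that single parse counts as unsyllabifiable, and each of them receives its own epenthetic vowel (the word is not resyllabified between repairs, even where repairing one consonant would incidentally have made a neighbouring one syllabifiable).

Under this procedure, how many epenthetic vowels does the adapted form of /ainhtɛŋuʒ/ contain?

After substitution the input is /aibʃtɛŋuʒ/.
The unsyllabifiable consonants are /ʃ/; each receives one epenthetic vowel.

1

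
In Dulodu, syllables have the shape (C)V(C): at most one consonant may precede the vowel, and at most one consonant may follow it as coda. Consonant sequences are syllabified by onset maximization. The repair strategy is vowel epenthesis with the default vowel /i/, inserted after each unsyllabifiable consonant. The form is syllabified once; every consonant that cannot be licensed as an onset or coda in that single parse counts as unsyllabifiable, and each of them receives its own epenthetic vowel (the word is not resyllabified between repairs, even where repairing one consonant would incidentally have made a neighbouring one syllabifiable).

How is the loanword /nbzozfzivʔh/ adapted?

Under (C)V(C), the unsyllabifiable consonants are /n/, /b/, /f/, /ʔ/, /h/ (at most one coda consonant is licensed; onsets are limited to one consonant).
Each unlicensed consonant becomes the onset of a new syllable: /n/ → /ni/, /b/ → /bi/, /f/ → /fi/, /ʔ/ → /ʔi/, /h/ → /hi/.

nibizozfizivʔihi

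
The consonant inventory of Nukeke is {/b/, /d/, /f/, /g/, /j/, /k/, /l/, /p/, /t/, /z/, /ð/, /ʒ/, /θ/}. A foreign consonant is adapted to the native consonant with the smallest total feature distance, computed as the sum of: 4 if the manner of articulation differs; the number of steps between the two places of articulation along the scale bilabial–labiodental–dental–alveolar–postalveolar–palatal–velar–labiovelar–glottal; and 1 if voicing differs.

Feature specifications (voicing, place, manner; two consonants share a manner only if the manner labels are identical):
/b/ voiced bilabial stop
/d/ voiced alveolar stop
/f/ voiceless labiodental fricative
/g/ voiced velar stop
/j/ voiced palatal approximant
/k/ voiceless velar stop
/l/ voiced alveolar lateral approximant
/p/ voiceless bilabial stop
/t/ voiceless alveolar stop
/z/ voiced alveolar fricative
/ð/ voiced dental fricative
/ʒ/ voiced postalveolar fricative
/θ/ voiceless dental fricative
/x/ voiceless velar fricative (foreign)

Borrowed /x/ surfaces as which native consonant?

ʒ

/ʒ/ is closest: same manner (fricative), place distance 2 (velar→postalveolar), voicing differs (+1); total 3. Next closest is /k/ at distance 4.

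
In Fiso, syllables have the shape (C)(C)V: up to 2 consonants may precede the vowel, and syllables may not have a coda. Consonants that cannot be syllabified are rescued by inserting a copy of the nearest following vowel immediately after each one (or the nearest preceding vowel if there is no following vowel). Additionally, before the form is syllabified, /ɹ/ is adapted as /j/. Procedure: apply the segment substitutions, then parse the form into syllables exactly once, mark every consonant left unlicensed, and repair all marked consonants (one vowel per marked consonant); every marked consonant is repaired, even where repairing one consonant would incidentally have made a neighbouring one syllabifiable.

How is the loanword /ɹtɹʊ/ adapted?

Substitution: /ɹ/ → /j/, giving /jtjʊ/.
Syllabifying with onset maximization leaves /j/ stranded (no codas are permitted; onsets may contain at most 2 consonants).
Each unlicensed consonant becomes the onset of a new syllable: /j/ → /jʊ/.

jʊtjʊ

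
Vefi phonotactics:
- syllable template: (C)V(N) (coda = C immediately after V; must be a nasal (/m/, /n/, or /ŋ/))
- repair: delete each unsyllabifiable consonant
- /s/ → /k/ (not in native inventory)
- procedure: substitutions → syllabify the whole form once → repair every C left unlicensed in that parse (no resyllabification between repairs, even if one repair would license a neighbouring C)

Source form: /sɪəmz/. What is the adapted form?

Substitution: /s/ → /k/, giving /kɪəmz/.
Under (C)V(N), the unsyllabifiable consonants are /z/ (only a nasal (/m/, /n/, or /ŋ/) is licensed in coda position; onsets are limited to one consonant).
Each unlicensed consonant is deleted: /z/.

kɪəm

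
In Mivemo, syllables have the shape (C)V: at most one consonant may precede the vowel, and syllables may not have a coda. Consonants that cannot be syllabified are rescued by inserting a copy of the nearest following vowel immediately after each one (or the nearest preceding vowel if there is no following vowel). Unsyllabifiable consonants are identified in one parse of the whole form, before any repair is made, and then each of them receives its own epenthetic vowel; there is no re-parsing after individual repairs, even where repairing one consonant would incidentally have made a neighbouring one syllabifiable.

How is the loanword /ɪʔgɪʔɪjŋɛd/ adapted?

Under (C)V, the unsyllabifiable consonants are /ʔ/, /j/, /d/ (no codas are permitted; onsets are limited to one consonant).
Epenthesis after each stranded consonant: /ʔ/ → /ʔɪ/, /j/ → /jɛ/, /d/ → /dɛ/.

ɪʔɪgɪʔɪjɛŋɛdɛ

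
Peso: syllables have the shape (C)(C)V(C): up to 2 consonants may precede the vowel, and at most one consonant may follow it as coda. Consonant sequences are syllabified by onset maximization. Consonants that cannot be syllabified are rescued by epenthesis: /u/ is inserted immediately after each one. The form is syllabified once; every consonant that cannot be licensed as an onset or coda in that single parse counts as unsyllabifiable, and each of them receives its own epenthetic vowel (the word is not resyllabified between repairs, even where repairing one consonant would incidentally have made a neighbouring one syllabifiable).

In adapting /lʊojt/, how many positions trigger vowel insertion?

1

The unsyllabifiable consonants are /t/; each receives one epenthetic vowel.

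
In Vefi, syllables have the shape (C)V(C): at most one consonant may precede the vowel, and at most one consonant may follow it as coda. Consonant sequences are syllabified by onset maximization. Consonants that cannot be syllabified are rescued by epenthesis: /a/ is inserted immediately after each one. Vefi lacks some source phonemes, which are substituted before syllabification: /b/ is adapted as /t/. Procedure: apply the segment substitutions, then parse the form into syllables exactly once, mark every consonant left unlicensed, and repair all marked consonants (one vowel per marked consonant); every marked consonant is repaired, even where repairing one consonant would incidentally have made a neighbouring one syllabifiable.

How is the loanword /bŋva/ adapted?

Substitution: /b/ → /t/, giving /tŋva/.
The consonants /t/, /ŋ/ cannot be parsed into a legal (C)V(C) syllable (at most one coda consonant is licensed; onsets are limited to one consonant).
Inserting the epenthetic vowel yields /t/ → /ta/, /ŋ/ → /ŋa/.

taŋava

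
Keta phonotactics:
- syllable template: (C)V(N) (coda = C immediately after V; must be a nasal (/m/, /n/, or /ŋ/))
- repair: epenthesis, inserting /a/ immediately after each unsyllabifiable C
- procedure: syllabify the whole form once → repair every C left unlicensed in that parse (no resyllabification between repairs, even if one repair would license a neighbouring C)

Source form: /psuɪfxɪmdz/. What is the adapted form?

Syllabifying with onset maximization leaves /p/, /f/, /d/, /z/ stranded (only a nasal (/m/, /n/, or /ŋ/) is licensed in coda position; onsets are limited to one consonant).
Inserting the epenthetic vowel yields /p/ → /pa/, /f/ → /fa/, /d/ → /da/, /z/ → /za/.

pasuɪfaxɪmdaza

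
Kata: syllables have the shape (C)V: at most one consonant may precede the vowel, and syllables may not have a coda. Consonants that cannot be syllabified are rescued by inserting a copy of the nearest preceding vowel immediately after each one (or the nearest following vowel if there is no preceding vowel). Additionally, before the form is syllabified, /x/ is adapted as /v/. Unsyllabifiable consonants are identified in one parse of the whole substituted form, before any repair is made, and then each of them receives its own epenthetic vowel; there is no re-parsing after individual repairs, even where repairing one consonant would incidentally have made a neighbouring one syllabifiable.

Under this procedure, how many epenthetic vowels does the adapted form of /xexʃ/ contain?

2

After substitution the input is /vevʃ/.
The unsyllabifiable consonants are /v/, /ʃ/; each receives one epenthetic vowel.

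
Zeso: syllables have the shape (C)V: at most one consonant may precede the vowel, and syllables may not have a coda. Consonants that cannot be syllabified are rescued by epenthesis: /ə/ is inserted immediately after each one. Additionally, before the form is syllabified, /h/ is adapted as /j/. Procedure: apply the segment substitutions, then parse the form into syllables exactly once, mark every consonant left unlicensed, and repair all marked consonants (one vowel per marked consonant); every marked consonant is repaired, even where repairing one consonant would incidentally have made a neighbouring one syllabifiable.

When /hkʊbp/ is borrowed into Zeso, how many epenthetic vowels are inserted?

3

After substitution the input is /jkʊbp/.
The unsyllabifiable consonants are /j/, /b/, /p/; each receives one epenthetic vowel.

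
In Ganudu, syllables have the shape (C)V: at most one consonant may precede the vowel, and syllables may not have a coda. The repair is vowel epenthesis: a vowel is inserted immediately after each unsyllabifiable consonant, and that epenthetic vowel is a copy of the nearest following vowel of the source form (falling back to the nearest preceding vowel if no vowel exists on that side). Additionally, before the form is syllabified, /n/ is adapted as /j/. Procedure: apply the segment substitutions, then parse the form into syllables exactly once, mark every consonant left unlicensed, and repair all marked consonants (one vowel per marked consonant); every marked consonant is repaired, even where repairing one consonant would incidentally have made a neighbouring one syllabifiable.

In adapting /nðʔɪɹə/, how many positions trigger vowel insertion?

2

After substitution the input is /jðʔɪɹə/.
The unsyllabifiable consonants are /j/, /ð/; each receives one epenthetic vowel.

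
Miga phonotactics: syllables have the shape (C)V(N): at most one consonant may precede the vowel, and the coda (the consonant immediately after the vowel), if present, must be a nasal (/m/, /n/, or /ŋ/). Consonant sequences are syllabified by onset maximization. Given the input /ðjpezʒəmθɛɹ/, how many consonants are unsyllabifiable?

4

Under (C)V(N), the unsyllabifiable consonants are /ð/, /j/, /z/, /ɹ/ (only a nasal (/m/, /n/, or /ŋ/) is licensed in coda position; onsets are limited to one consonant).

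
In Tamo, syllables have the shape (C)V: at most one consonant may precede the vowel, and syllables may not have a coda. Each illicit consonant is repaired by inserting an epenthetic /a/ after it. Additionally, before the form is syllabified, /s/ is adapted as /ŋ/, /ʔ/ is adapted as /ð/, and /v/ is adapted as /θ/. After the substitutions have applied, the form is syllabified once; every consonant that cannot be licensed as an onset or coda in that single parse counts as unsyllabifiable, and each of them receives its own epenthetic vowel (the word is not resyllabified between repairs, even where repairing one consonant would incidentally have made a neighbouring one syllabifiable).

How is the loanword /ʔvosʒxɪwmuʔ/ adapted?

ðaθoŋaʒaxɪwamuða

Substitution: /ʔ/ → /ð/, /v/ → /θ/, /s/ → /ŋ/, giving /ðθoŋʒxɪwmuð/.
The consonants /ð/, /ŋ/, /ʒ/, /w/, /ð/ cannot be parsed into a legal (C)V syllable (no codas are permitted; onsets are limited to one consonant).
Epenthesis after each stranded consonant: /ð/ → /ða/, /ŋ/ → /ŋa/, /ʒ/ → /ʒa/, /w/ → /wa/, /ð/ → /ða/.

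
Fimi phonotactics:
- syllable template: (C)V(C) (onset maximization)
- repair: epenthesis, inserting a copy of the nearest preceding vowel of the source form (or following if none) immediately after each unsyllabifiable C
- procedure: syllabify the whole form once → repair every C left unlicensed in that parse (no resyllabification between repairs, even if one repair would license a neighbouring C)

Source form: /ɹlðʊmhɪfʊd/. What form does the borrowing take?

Syllabifying with onset maximization leaves /ɹ/, /l/ stranded (at most one coda consonant is licensed; onsets are limited to one consonant).
Each unlicensed consonant becomes the onset of a new syllable: /ɹ/ → /ɹʊ/, /l/ → /lʊ/.

ɹʊlʊðʊmhɪfʊd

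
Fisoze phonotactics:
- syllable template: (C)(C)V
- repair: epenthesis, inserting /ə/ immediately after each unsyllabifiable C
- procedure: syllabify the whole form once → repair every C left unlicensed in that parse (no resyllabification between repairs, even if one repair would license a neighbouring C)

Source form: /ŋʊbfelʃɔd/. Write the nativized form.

Syllabifying with onset maximization leaves /d/ stranded (no codas are permitted; onsets may contain at most 2 consonants).
Inserting the epenthetic vowel yields /d/ → /də/.

ŋʊbfelʃɔdə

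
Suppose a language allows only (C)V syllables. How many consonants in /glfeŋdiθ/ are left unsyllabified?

The consonants /g/, /l/, /ŋ/, /θ/ cannot be parsed into a legal (C)V syllable (no codas are permitted; onsets are limited to one consonant).

4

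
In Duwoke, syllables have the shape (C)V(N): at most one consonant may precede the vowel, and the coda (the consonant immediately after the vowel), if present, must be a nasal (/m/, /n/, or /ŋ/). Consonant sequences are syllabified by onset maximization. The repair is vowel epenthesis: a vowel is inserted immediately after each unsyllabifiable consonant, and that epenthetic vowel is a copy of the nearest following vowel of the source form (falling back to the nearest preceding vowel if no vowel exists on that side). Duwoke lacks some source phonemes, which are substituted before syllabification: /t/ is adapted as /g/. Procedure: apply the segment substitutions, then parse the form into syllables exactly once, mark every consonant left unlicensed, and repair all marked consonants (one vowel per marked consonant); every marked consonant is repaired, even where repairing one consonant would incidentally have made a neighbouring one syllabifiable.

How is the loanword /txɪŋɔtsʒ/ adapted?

Substitution: /t/ → /g/, giving /gxɪŋɔgsʒ/.
The consonants /g/, /g/, /s/, /ʒ/ cannot be parsed into a legal (C)V(N) syllable (only a nasal (/m/, /n/, or /ŋ/) is licensed in coda position; onsets are limited to one consonant).
Each unlicensed consonant becomes the onset of a new syllable: /g/ → /gɪ/, /g/ → /gɔ/, /s/ → /sɔ/, /ʒ/ → /ʒɔ/.

gɪxɪŋɔgɔsɔʒɔ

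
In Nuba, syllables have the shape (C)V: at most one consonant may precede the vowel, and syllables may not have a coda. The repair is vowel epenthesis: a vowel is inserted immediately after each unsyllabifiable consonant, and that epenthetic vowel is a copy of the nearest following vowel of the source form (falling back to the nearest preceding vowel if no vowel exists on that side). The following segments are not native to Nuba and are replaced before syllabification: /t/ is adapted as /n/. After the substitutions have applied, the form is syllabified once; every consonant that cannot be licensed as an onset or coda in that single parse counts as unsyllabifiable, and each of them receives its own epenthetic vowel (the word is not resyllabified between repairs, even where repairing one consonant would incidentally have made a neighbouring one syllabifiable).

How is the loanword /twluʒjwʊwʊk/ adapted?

nuwuluʒʊjʊwʊwʊkʊ

Substitution: /t/ → /n/, giving /nwluʒjwʊwʊk/.
Syllabifying with onset maximization leaves /n/, /w/, /ʒ/, /j/, /k/ stranded (no codas are permitted; onsets are limited to one consonant).
Epenthesis after each stranded consonant: /n/ → /nu/, /w/ → /wu/, /ʒ/ → /ʒʊ/, /j/ → /jʊ/, /k/ → /kʊ/.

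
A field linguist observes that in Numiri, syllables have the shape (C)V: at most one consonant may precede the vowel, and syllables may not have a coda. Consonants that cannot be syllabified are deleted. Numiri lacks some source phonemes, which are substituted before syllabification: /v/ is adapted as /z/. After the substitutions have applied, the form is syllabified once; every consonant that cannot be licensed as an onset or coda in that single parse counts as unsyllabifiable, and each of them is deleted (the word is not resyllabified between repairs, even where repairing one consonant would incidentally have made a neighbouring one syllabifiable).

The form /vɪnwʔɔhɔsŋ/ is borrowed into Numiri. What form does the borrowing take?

Substitution: /v/ → /z/, giving /zɪnwʔɔhɔsŋ/.
The consonants /n/, /w/, /s/, /ŋ/ cannot be parsed into a legal (C)V syllable (no codas are permitted; onsets are limited to one consonant).
Deleting the stranded consonants removes /n/, /w/, /s/, /ŋ/.

zɪʔɔhɔ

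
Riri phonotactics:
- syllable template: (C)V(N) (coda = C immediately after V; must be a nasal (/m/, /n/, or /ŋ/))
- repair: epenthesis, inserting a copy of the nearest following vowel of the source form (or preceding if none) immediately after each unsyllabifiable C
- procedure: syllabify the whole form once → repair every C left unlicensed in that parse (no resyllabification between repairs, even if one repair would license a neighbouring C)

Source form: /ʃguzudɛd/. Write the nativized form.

ʃuguzudɛdɛ

Under (C)V(N), the unsyllabifiable consonants are /ʃ/, /d/ (only a nasal (/m/, /n/, or /ŋ/) is licensed in coda position; onsets are limited to one consonant).
Inserting the epenthetic vowel yields /ʃ/ → /ʃu/, /d/ → /dɛ/.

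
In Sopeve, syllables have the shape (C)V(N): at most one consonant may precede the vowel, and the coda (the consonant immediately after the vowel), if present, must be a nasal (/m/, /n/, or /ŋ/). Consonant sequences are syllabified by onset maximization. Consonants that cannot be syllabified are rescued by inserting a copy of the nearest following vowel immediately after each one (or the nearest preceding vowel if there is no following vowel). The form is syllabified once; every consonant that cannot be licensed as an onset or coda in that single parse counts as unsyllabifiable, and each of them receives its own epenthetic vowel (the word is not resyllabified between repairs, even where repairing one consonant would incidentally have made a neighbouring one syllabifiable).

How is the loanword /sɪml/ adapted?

The consonants /l/ cannot be parsed into a legal (C)V(N) syllable (only a nasal (/m/, /n/, or /ŋ/) is licensed in coda position; onsets are limited to one consonant).
Each unlicensed consonant becomes the onset of a new syllable: /l/ → /lɪ/.

sɪmlɪ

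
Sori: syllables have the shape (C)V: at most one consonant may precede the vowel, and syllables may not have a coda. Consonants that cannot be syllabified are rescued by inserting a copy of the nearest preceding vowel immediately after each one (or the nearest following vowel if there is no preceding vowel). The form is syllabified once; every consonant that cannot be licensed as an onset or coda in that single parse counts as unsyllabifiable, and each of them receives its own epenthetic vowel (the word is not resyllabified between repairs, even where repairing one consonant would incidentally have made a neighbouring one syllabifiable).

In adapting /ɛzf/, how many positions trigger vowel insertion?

The unsyllabifiable consonants are /z/, /f/; each receives one epenthetic vowel.

2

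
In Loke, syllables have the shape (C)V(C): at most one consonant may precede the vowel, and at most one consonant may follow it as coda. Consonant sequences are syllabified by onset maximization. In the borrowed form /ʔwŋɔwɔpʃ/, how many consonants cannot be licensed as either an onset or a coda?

3

Syllabifying with onset maximization leaves /ʔ/, /w/, /ʃ/ stranded (at most one coda consonant is licensed; onsets are limited to one consonant).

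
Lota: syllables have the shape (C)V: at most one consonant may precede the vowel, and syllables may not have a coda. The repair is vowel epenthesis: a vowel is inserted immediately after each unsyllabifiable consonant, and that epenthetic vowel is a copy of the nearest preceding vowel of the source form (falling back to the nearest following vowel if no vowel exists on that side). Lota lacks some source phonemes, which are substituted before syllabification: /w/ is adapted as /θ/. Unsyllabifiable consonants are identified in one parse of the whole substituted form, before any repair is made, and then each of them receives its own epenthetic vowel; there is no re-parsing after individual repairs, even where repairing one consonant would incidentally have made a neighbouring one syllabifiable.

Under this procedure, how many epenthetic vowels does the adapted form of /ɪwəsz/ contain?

2

After substitution the input is /ɪθəsz/.
The unsyllabifiable consonants are /s/, /z/; each receives one epenthetic vowel.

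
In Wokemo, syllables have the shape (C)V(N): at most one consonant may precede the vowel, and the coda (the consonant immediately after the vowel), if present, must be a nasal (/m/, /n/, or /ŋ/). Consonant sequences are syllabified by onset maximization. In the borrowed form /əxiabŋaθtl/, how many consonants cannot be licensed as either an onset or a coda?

4

Syllabifying with onset maximization leaves /b/, /θ/, /t/, /l/ stranded (only a nasal (/m/, /n/, or /ŋ/) is licensed in coda position; onsets are limited to one consonant).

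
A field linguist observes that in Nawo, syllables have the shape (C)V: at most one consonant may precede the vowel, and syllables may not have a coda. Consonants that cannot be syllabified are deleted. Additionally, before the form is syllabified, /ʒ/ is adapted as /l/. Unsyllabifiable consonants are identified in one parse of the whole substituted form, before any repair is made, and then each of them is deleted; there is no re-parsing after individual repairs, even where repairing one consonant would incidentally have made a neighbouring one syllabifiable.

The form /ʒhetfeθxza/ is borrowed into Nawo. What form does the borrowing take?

Substitution: /ʒ/ → /l/, giving /lhetfeθxza/.
Under (C)V, the unsyllabifiable consonants are /l/, /t/, /θ/, /x/ (no codas are permitted; onsets are limited to one consonant).
Each unlicensed consonant is deleted: /l/, /t/, /θ/, /x/.

hefeza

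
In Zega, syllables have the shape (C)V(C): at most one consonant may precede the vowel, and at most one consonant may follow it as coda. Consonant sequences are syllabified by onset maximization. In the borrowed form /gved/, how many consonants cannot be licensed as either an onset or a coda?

Syllabifying with onset maximization leaves /g/ stranded (at most one coda consonant is licensed; onsets are limited to one consonant).

1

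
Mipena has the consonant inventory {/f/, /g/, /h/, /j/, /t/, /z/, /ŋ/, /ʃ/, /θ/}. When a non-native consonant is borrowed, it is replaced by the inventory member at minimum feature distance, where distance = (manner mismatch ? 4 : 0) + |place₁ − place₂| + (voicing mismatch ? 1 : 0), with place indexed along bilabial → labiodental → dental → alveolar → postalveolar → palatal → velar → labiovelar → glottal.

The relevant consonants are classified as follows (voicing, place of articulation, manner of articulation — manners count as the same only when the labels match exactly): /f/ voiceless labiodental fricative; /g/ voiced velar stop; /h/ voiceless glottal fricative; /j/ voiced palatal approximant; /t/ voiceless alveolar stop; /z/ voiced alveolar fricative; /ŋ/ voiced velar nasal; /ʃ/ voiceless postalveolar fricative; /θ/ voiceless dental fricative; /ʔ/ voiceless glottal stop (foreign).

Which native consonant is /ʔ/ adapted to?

g

/g/ is closest: same manner (stop), place distance 2 (glottal→velar), voicing differs (+1); total 3. Next closest is /h/ at distance 4.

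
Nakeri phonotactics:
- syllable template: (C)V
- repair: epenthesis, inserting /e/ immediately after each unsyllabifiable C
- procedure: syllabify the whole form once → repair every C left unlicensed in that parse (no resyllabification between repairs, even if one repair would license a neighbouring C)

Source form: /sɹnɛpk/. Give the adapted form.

The consonants /s/, /ɹ/, /p/, /k/ cannot be parsed into a legal (C)V syllable (no codas are permitted; onsets are limited to one consonant).
Epenthesis after each stranded consonant: /s/ → /se/, /ɹ/ → /ɹe/, /p/ → /pe/, /k/ → /ke/.

seɹenɛpeke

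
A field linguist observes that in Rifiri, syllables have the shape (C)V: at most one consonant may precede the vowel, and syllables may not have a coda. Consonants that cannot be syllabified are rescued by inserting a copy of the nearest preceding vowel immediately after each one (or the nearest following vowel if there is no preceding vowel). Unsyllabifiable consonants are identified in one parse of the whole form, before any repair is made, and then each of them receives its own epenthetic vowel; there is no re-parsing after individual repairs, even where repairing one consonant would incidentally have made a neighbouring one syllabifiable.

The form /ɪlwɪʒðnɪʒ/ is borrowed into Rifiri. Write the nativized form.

Under (C)V, the unsyllabifiable consonants are /l/, /ʒ/, /ð/, /ʒ/ (no codas are permitted; onsets are limited to one consonant).
Inserting the epenthetic vowel yields /l/ → /lɪ/, /ʒ/ → /ʒɪ/, /ð/ → /ðɪ/, /ʒ/ → /ʒɪ/.

ɪlɪwɪʒɪðɪnɪʒɪ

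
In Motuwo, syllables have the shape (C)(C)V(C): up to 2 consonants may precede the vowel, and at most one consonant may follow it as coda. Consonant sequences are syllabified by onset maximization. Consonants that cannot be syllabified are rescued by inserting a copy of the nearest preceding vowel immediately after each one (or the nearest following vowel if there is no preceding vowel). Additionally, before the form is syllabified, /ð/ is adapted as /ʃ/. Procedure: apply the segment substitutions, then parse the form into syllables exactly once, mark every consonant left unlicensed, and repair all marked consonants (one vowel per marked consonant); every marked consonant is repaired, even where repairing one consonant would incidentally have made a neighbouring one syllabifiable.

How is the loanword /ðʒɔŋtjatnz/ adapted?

ʃʒɔŋtjatnaza

Substitution: /ð/ → /ʃ/, giving /ʃʒɔŋtjatnz/.
The consonants /n/, /z/ cannot be parsed into a legal (C)(C)V(C) syllable (at most one coda consonant is licensed; onsets may contain at most 2 consonants).
Epenthesis after each stranded consonant: /n/ → /na/, /z/ → /za/.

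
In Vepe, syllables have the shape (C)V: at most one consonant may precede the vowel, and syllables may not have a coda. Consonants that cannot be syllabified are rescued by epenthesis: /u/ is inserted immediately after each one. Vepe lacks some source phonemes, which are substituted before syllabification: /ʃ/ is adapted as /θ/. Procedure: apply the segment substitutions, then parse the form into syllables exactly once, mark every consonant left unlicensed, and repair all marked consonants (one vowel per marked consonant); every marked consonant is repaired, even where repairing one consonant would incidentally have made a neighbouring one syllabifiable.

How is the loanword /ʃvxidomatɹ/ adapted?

Substitution: /ʃ/ → /θ/, giving /θvxidomatɹ/.
Syllabifying with onset maximization leaves /θ/, /v/, /t/, /ɹ/ stranded (no codas are permitted; onsets are limited to one consonant).
Inserting the epenthetic vowel yields /θ/ → /θu/, /v/ → /vu/, /t/ → /tu/, /ɹ/ → /ɹu/.

θuvuxidomatuɹu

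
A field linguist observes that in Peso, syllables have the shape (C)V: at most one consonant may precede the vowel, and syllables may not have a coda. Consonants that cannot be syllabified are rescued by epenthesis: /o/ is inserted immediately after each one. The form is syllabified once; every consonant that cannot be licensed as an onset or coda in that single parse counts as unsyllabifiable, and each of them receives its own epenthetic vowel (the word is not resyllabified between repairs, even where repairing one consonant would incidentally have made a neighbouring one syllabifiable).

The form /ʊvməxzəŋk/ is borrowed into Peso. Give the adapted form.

ʊvoməxozəŋoko

The consonants /v/, /x/, /ŋ/, /k/ cannot be parsed into a legal (C)V syllable (no codas are permitted; onsets are limited to one consonant).
Epenthesis after each stranded consonant: /v/ → /vo/, /x/ → /xo/, /ŋ/ → /ŋo/, /k/ → /ko/.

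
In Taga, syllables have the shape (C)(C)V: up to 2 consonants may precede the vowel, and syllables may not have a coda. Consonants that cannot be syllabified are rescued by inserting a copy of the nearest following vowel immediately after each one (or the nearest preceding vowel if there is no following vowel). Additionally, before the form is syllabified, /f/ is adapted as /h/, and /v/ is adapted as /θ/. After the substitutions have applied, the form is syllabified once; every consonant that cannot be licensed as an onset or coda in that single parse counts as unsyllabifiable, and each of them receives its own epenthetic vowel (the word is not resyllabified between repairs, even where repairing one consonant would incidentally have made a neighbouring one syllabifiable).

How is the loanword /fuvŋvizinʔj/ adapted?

huθiŋθiziniʔiji

Substitution: /f/ → /h/, /v/ → /θ/, giving /huθŋθizinʔj/.
Under (C)(C)V, the unsyllabifiable consonants are /θ/, /n/, /ʔ/, /j/ (no codas are permitted; onsets may contain at most 2 consonants).
Each unlicensed consonant becomes the onset of a new syllable: /θ/ → /θi/, /n/ → /ni/, /ʔ/ → /ʔi/, /j/ → /ji/.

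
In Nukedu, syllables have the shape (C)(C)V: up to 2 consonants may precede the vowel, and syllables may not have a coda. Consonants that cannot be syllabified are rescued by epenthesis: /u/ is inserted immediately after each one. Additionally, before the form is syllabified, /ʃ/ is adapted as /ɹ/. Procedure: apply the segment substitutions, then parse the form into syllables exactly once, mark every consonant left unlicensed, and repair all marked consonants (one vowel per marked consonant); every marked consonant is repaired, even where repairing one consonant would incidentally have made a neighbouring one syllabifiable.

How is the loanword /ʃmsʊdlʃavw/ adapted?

ɹumsʊdulɹavuwu

Substitution: /ʃ/ → /ɹ/, giving /ɹmsʊdlɹavw/.
Under (C)(C)V, the unsyllabifiable consonants are /ɹ/, /d/, /v/, /w/ (no codas are permitted; onsets may contain at most 2 consonants).
Inserting the epenthetic vowel yields /ɹ/ → /ɹu/, /d/ → /du/, /v/ → /vu/, /w/ → /wu/.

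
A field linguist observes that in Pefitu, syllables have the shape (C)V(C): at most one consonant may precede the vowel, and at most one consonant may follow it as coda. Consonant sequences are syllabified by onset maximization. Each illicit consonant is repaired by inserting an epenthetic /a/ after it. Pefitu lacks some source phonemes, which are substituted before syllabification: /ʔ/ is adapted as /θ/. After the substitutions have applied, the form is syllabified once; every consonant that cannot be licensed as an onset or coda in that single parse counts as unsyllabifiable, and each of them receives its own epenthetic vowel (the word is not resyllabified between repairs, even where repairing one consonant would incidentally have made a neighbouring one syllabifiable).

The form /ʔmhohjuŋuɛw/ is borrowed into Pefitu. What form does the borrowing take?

Substitution: /ʔ/ → /θ/, giving /θmhohjuŋuɛw/.
Under (C)V(C), the unsyllabifiable consonants are /θ/, /m/ (at most one coda consonant is licensed; onsets are limited to one consonant).
Epenthesis after each stranded consonant: /θ/ → /θa/, /m/ → /ma/.

θamahohjuŋuɛw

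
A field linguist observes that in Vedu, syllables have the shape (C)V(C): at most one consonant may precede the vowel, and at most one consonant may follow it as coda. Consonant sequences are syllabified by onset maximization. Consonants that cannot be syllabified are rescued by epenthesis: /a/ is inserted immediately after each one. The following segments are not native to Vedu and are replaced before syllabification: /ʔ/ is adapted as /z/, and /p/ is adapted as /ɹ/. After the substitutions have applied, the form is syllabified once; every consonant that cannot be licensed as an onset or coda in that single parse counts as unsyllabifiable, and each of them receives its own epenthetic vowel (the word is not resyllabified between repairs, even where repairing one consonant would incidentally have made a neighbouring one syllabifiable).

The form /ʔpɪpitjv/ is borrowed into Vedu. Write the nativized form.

Substitution: /ʔ/ → /z/, /p/ → /ɹ/, giving /zɹɪɹitjv/.
Under (C)V(C), the unsyllabifiable consonants are /z/, /j/, /v/ (at most one coda consonant is licensed; onsets are limited to one consonant).
Each unlicensed consonant becomes the onset of a new syllable: /z/ → /za/, /j/ → /ja/, /v/ → /va/.

zaɹɪɹitjava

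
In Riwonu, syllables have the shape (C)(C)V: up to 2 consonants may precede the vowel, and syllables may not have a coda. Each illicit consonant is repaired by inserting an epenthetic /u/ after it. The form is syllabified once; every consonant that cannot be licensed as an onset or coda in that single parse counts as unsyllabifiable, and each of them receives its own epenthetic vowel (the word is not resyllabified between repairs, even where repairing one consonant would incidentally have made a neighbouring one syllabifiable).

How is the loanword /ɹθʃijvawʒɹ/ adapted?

Syllabifying with onset maximization leaves /ɹ/, /w/, /ʒ/, /ɹ/ stranded (no codas are permitted; onsets may contain at most 2 consonants).
Inserting the epenthetic vowel yields /ɹ/ → /ɹu/, /w/ → /wu/, /ʒ/ → /ʒu/, /ɹ/ → /ɹu/.

ɹuθʃijvawuʒuɹu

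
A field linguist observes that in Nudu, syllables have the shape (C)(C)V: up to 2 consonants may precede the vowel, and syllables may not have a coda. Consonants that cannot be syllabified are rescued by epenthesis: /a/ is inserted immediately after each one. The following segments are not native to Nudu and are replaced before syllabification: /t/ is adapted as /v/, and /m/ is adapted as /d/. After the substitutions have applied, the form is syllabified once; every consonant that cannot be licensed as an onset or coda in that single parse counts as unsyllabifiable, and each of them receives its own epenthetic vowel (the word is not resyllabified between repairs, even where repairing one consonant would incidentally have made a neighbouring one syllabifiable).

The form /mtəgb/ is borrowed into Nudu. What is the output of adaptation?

dvəgaba

Substitution: /m/ → /d/, /t/ → /v/, giving /dvəgb/.
Syllabifying with onset maximization leaves /g/, /b/ stranded (no codas are permitted; onsets may contain at most 2 consonants).
Epenthesis after each stranded consonant: /g/ → /ga/, /b/ → /ba/.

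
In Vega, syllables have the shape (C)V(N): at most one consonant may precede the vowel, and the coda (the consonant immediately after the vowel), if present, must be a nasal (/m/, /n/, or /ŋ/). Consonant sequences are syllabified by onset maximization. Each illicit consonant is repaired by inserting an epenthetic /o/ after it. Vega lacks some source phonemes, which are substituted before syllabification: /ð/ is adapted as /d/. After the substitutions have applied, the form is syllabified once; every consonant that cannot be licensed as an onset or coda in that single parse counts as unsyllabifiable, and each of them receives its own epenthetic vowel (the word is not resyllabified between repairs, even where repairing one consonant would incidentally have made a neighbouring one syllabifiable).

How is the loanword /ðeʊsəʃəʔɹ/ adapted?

deʊsəʃəʔoɹo

Substitution: /ð/ → /d/, giving /deʊsəʃəʔɹ/.
The consonants /ʔ/, /ɹ/ cannot be parsed into a legal (C)V(N) syllable (only a nasal (/m/, /n/, or /ŋ/) is licensed in coda position; onsets are limited to one consonant).
Epenthesis after each stranded consonant: /ʔ/ → /ʔo/, /ɹ/ → /ɹo/.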